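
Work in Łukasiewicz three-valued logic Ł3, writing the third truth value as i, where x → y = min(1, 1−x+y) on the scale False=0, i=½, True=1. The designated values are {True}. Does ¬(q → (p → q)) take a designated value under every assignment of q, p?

Countermodel: q=True, p=True gives False, which is not designated.

No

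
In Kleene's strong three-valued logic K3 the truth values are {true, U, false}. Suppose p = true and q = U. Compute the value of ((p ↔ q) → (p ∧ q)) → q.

U

p ↔ q = true ↔ U = U
p ∧ q = true ∧ U = U
(p ↔ q) → (p ∧ q) = U → U = U  [¬U ∨ U]
((p ↔ q) → (p ∧ q)) → q = U → U = U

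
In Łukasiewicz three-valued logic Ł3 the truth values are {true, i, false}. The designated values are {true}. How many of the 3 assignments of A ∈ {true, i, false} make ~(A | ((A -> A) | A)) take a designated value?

0

A=true: false ·
A=i: false ·
A=false: false ·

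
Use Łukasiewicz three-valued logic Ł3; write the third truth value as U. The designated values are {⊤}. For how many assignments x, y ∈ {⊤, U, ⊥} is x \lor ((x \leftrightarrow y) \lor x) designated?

Of the 9 assignments, 5 give a value in {⊤}.

5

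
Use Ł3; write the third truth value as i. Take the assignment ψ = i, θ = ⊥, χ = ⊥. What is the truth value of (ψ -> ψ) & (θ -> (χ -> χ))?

⊤

ψ -> ψ = i -> i = ⊤  [min(1, 1−½+½)]
χ -> χ = ⊥ -> ⊥ = ⊤
θ -> (χ -> χ) = ⊥ -> ⊤ = ⊤
(ψ -> ψ) & (θ -> (χ -> χ)) = ⊤ & ⊤ = ⊤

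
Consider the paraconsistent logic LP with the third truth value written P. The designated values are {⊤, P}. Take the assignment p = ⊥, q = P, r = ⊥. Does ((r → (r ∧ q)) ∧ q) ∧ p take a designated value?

No

r ∧ q = ⊥ ∧ P = ⊥
r → (r ∧ q) = ⊥ → ⊥ = ⊤
(r → (r ∧ q)) ∧ q = ⊤ ∧ P = P
((r → (r ∧ q)) ∧ q) ∧ p = P ∧ ⊥ = ⊥
⊥ ∉ {⊤, P}.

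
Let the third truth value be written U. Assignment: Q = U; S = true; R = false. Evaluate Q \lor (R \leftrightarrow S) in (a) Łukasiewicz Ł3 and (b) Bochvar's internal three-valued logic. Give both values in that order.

In Łukasiewicz Ł3: R \leftrightarrow S = false \leftrightarrow true = false
Q \lor (R \leftrightarrow S) = U \lor false = U
In Bochvar's internal three-valued logic: R \leftrightarrow S = false \leftrightarrow true = false
Q \lor (R \leftrightarrow S) = U \lor false = U

U; U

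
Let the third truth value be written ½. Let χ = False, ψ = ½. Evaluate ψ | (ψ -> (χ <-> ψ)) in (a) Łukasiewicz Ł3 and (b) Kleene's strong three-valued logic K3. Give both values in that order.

True; ½

In Łukasiewicz Ł3: χ <-> ψ = False <-> ½ = ½  [1 − |0−½|]
ψ -> (χ <-> ψ) = ½ -> ½ = True
ψ | (ψ -> (χ <-> ψ)) = ½ | True = True
In Kleene's strong three-valued logic K3: χ <-> ψ = False <-> ½ = ½
ψ -> (χ <-> ψ) = ½ -> ½ = ½
ψ | (ψ -> (χ <-> ψ)) = ½ | ½ = ½
They differ because Łukasiewicz Ł3 and Kleene's strong three-valued logic K3 treat ½ differently under implication.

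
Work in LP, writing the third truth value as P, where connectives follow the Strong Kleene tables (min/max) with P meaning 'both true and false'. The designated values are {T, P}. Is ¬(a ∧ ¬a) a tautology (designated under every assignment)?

Every assignment of a over {T, P, F} gives a value in {T, P}.
In particular, with a=P: ¬(a ∧ ¬a) = P.

Yes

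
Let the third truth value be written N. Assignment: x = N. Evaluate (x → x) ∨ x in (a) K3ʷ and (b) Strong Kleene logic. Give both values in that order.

In K3ʷ: x → x = N → N = N
(x → x) ∨ x = N ∨ N = N
In Strong Kleene logic: x → x = N → N = N
(x → x) ∨ x = N ∨ N = N

N; N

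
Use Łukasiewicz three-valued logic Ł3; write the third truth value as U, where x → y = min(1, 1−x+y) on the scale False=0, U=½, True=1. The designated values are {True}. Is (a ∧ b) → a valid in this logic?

Every assignment of a, b over {True, U, False} gives a value in {True}.
In particular, with a=U, b=U: (a ∧ b) → a = True.

Yes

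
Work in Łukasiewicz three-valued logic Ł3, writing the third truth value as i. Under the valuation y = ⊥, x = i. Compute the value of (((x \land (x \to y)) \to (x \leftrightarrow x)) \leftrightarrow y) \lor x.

x \to y = i \to ⊥ = i  [min(1, 1−½+0)]
x \land (x \to y) = i \land i = i
x \leftrightarrow x = i \leftrightarrow i = ⊤
(x \land (x \to y)) \to (x \leftrightarrow x) = i \to ⊤ = ⊤
((x \land (x \to y)) \to (x \leftrightarrow x)) \leftrightarrow y = ⊤ \leftrightarrow ⊥ = ⊥
(((x \land (x \to y)) \to (x \leftrightarrow x)) \leftrightarrow y) \lor x = ⊥ \lor i = i

i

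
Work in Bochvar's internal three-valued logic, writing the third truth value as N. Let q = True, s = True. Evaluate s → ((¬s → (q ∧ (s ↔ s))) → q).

True

¬s = ¬True = False
s ↔ s = True ↔ True = True
q ∧ (s ↔ s) = True ∧ True = True
¬s → (q ∧ (s ↔ s)) = False → True = True
(¬s → (q ∧ (s ↔ s))) → q = True → True = True
s → ((¬s → (q ∧ (s ↔ s))) → q) = True → True = True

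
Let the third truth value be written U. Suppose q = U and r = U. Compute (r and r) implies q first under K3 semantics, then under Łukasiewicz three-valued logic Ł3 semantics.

U; True

In K3: r and r = U and U = U
(r and r) implies q = U implies U = U  [not U or U]
In Łukasiewicz three-valued logic Ł3: r and r = U and U = U
(r and r) implies q = U implies U = True
They differ because K3 and Łukasiewicz three-valued logic Ł3 treat U differently under implication.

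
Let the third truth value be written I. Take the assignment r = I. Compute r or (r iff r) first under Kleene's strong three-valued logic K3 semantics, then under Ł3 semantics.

In Kleene's strong three-valued logic K3: r iff r = I iff I = I
r or (r iff r) = I or I = I
In Ł3: r iff r = I iff I = ⊤
r or (r iff r) = I or ⊤ = ⊤
They differ because Kleene's strong three-valued logic K3 and Ł3 treat I differently under implication.

I; ⊤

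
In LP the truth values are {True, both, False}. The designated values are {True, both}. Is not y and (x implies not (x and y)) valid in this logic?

No

Countermodel: y=True, x=True gives False, which is not designated.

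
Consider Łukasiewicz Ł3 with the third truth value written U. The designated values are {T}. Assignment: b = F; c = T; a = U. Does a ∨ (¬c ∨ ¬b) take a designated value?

¬c = ¬T = F
¬b = ¬F = T
¬c ∨ ¬b = F ∨ T = T
a ∨ (¬c ∨ ¬b) = U ∨ T = T
T ∈ {T}.

Yes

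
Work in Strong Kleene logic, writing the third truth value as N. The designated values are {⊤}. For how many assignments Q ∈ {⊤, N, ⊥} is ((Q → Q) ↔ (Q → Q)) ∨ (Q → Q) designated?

2

Q=⊤: ⊤ ✓
Q=N: N ·
Q=⊥: ⊤ ✓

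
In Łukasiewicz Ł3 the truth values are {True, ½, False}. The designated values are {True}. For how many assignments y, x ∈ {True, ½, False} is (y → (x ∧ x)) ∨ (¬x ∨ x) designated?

Of the 9 assignments, 8 give a value in {True}.

8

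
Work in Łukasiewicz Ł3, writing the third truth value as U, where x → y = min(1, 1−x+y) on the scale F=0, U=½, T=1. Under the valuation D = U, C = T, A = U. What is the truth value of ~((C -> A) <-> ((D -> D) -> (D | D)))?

C -> A = T -> U = U  [min(1, 1−1+½)]
D -> D = U -> U = T
D | D = U | U = U
(D -> D) -> (D | D) = T -> U = U
(C -> A) <-> ((D -> D) -> (D | D)) = U <-> U = T
~((C -> A) <-> ((D -> D) -> (D | D))) = ~T = F

F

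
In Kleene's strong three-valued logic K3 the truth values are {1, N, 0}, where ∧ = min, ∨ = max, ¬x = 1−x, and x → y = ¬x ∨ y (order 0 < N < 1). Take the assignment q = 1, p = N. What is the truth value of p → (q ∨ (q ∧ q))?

1

q ∧ q = 1 ∧ 1 = 1
q ∨ (q ∧ q) = 1 ∨ 1 = 1
p → (q ∨ (q ∧ q)) = N → 1 = 1  [¬N ∨ 1]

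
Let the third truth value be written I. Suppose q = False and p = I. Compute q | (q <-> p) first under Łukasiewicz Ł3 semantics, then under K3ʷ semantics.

I; I

In Łukasiewicz Ł3: q <-> p = False <-> I = I  [1 − |0−½|]
q | (q <-> p) = False | I = I
In K3ʷ: q <-> p = False <-> I = I
q | (q <-> p) = False | I = I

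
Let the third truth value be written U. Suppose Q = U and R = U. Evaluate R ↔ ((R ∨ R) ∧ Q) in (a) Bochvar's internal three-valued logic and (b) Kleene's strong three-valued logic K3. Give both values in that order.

U; U

In Bochvar's internal three-valued logic: R ∨ R = U ∨ U = U
(R ∨ R) ∧ Q = U ∧ U = U
R ↔ ((R ∨ R) ∧ Q) = U ↔ U = U
In Kleene's strong three-valued logic K3: R ∨ R = U ∨ U = U
(R ∨ R) ∧ Q = U ∧ U = U
R ↔ ((R ∨ R) ∧ Q) = U ↔ U = U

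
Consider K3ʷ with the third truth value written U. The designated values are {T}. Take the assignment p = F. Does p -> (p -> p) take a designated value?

Yes

p -> p = F -> F = T
p -> (p -> p) = F -> T = T
T ∈ {T}.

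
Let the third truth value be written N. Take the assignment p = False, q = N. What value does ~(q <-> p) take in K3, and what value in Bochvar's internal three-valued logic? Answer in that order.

In K3: q <-> p = N <-> False = N
~(q <-> p) = ~N = N
In Bochvar's internal three-valued logic: q <-> p = N <-> False = N
~(q <-> p) = ~N = N

N; N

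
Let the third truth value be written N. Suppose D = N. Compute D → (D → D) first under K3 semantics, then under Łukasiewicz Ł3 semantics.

In K3: D → D = N → N = N  [¬N ∨ N]
D → (D → D) = N → N = N
In Łukasiewicz Ł3: D → D = N → N = ⊤
D → (D → D) = N → ⊤ = ⊤
They differ because K3 and Łukasiewicz Ł3 treat N differently under implication.

N; ⊤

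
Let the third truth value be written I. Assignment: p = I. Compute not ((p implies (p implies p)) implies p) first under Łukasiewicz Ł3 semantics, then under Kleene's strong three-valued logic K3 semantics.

I; I

In Łukasiewicz Ł3: p implies p = I implies I = T  [min(1, 1−½+½)]
p implies (p implies p) = I implies T = T
(p implies (p implies p)) implies p = T implies I = I
not ((p implies (p implies p)) implies p) = not I = I
In Kleene's strong three-valued logic K3: p implies p = I implies I = I  [not I or I]
p implies (p implies p) = I implies I = I
(p implies (p implies p)) implies p = I implies I = I
not ((p implies (p implies p)) implies p) = not I = I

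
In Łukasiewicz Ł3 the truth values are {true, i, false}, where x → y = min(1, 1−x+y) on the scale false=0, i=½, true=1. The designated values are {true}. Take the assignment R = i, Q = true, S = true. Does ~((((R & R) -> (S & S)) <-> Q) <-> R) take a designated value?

R & R = i & i = i
S & S = true & true = true
(R & R) -> (S & S) = i -> true = true  [min(1, 1−½+1)]
((R & R) -> (S & S)) <-> Q = true <-> true = true
(((R & R) -> (S & S)) <-> Q) <-> R = true <-> i = i
~((((R & R) -> (S & S)) <-> Q) <-> R) = ~i = i
i ∉ {true}.

No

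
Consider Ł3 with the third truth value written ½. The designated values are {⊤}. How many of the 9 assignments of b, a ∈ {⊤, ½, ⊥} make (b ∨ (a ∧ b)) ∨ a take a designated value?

5

Of the 9 assignments, 5 give a value in {⊤}.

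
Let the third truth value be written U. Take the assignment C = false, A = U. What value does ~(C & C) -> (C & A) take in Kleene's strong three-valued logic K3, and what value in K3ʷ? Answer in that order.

In Kleene's strong three-valued logic K3: C & C = false & false = false
~(C & C) = ~false = true
C & A = false & U = false
~(C & C) -> (C & A) = true -> false = false
In K3ʷ: C & C = false & false = false
~(C & C) = ~false = true
C & A = false & U = U
~(C & C) -> (C & A) = true -> U = U  [any arg is the third value ⇒ result is the third value]
They differ because Kleene's strong three-valued logic K3 and K3ʷ treat U differently under the binary connectives.

false; U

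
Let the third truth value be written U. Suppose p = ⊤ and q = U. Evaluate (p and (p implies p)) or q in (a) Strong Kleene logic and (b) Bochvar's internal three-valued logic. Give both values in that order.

In Strong Kleene logic: p implies p = ⊤ implies ⊤ = ⊤
p and (p implies p) = ⊤ and ⊤ = ⊤
(p and (p implies p)) or q = ⊤ or U = ⊤
In Bochvar's internal three-valued logic: p implies p = ⊤ implies ⊤ = ⊤
p and (p implies p) = ⊤ and ⊤ = ⊤
(p and (p implies p)) or q = ⊤ or U = U
They differ because Strong Kleene logic and Bochvar's internal three-valued logic treat U differently under the binary connectives.

⊤; U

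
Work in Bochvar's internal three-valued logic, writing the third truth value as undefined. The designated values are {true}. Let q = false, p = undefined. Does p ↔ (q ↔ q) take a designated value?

q ↔ q = false ↔ false = true
p ↔ (q ↔ q) = undefined ↔ true = undefined
undefined ∉ {true}.

No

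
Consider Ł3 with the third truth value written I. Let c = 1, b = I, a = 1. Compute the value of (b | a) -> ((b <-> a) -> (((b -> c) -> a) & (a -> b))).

b | a = I | 1 = 1
b <-> a = I <-> 1 = I
b -> c = I -> 1 = 1
(b -> c) -> a = 1 -> 1 = 1
a -> b = 1 -> I = I
((b -> c) -> a) & (a -> b) = 1 & I = I
(b <-> a) -> (((b -> c) -> a) & (a -> b)) = I -> I = 1
(b | a) -> ((b <-> a) -> (((b -> c) -> a) & (a -> b))) = 1 -> 1 = 1

1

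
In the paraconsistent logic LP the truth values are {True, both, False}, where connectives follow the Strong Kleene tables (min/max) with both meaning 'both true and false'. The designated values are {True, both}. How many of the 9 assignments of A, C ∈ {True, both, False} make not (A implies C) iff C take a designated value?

Of the 9 assignments, 5 give a value in {True, both}.

5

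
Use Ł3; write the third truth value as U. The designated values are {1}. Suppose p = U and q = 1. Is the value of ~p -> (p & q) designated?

Yes

~p = ~U = U
p & q = U & 1 = U
~p -> (p & q) = U -> U = 1
1 ∈ {1}.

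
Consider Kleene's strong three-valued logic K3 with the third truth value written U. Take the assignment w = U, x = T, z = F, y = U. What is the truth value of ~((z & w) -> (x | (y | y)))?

z & w = F & U = F
y | y = U | U = U
x | (y | y) = T | U = T
(z & w) -> (x | (y | y)) = F -> T = T
~((z & w) -> (x | (y | y))) = ~T = F

F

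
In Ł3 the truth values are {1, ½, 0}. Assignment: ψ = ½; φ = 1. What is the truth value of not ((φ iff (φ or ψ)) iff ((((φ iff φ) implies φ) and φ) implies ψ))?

½

φ or ψ = 1 or ½ = 1
φ iff (φ or ψ) = 1 iff 1 = 1
φ iff φ = 1 iff 1 = 1
(φ iff φ) implies φ = 1 implies 1 = 1
((φ iff φ) implies φ) and φ = 1 and 1 = 1
(((φ iff φ) implies φ) and φ) implies ψ = 1 implies ½ = ½  [min(1, 1−1+½)]
(φ iff (φ or ψ)) iff ((((φ iff φ) implies φ) and φ) implies ψ) = 1 iff ½ = ½
not ((φ iff (φ or ψ)) iff ((((φ iff φ) implies φ) and φ) implies ψ)) = not ½ = ½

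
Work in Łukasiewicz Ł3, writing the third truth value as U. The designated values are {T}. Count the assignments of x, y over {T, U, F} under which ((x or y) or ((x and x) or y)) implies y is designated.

6

Of the 9 assignments, 6 give a value in {T}.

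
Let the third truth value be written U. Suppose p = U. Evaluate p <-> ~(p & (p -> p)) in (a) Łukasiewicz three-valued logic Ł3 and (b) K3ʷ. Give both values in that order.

⊤; U

In Łukasiewicz three-valued logic Ł3: p -> p = U -> U = ⊤
p & (p -> p) = U & ⊤ = U
~(p & (p -> p)) = ~U = U
p <-> ~(p & (p -> p)) = U <-> U = ⊤
In K3ʷ: p -> p = U -> U = U  [any arg is the third value ⇒ result is the third value]
p & (p -> p) = U & U = U
~(p & (p -> p)) = ~U = U
p <-> ~(p & (p -> p)) = U <-> U = U
They differ because Łukasiewicz three-valued logic Ł3 and K3ʷ treat U differently under the binary connectives.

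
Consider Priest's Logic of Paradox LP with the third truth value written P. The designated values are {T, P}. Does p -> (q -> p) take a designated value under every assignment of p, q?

Yes

Every assignment of p, q over {T, P, F} gives a value in {T, P}.
In particular, with p=P, q=P: p -> (q -> p) = P.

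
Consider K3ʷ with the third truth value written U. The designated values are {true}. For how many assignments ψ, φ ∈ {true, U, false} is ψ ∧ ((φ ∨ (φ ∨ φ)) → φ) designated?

2

Designated under: (ψ=true, φ=true); (ψ=true, φ=false).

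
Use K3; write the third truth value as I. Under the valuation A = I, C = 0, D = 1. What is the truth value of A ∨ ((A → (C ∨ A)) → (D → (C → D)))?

C ∨ A = 0 ∨ I = I
A → (C ∨ A) = I → I = I  [¬I ∨ I]
C → D = 0 → 1 = 1
D → (C → D) = 1 → 1 = 1
(A → (C ∨ A)) → (D → (C → D)) = I → 1 = 1
A ∨ ((A → (C ∨ A)) → (D → (C → D))) = I ∨ 1 = 1

1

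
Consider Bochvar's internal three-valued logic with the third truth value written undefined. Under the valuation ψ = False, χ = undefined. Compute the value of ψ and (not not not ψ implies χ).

undefined

not ψ = not False = True
not not ψ = not True = False
not not not ψ = not False = True
not not not ψ implies χ = True implies undefined = undefined  [any arg is the third value ⇒ result is the third value]
ψ and (not not not ψ implies χ) = False and undefined = undefined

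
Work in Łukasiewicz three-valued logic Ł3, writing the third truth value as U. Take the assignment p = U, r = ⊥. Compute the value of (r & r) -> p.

⊤

r & r = ⊥ & ⊥ = ⊥
(r & r) -> p = ⊥ -> U = ⊤  [min(1, 1−0+½)]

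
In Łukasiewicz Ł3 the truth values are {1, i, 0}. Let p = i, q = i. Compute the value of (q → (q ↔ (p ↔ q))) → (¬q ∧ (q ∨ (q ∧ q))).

p ↔ q = i ↔ i = 1  [1 − |½−½|]
q ↔ (p ↔ q) = i ↔ 1 = i
q → (q ↔ (p ↔ q)) = i → i = 1
¬q = ¬i = i
q ∧ q = i ∧ i = i
q ∨ (q ∧ q) = i ∨ i = i
¬q ∧ (q ∨ (q ∧ q)) = i ∧ i = i
(q → (q ↔ (p ↔ q))) → (¬q ∧ (q ∨ (q ∧ q))) = 1 → i = i

i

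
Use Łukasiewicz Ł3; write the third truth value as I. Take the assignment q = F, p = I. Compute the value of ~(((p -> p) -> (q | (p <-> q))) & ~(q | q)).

p -> p = I -> I = T
p <-> q = I <-> F = I
q | (p <-> q) = F | I = I
(p -> p) -> (q | (p <-> q)) = T -> I = I
q | q = F | F = F
~(q | q) = ~F = T
((p -> p) -> (q | (p <-> q))) & ~(q | q) = I & T = I
~(((p -> p) -> (q | (p <-> q))) & ~(q | q)) = ~I = I

I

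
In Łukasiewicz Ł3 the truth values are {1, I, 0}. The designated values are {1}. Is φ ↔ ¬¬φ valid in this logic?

Yes

Every assignment of φ over {1, I, 0} gives a value in {1}.
In particular, with φ=I: φ ↔ ¬¬φ = 1.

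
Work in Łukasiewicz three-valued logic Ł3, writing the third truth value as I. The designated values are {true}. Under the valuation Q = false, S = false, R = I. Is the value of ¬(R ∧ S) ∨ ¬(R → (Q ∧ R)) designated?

R ∧ S = I ∧ false = false
¬(R ∧ S) = ¬false = true
Q ∧ R = false ∧ I = false
R → (Q ∧ R) = I → false = I  [min(1, 1−½+0)]
¬(R → (Q ∧ R)) = ¬I = I
¬(R ∧ S) ∨ ¬(R → (Q ∧ R)) = true ∨ I = true
true ∈ {true}.

Yes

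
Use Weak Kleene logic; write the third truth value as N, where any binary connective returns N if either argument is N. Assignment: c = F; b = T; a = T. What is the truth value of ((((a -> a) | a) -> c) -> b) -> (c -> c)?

a -> a = T -> T = T
(a -> a) | a = T | T = T
((a -> a) | a) -> c = T -> F = F
(((a -> a) | a) -> c) -> b = F -> T = T
c -> c = F -> F = T
((((a -> a) | a) -> c) -> b) -> (c -> c) = T -> T = T

T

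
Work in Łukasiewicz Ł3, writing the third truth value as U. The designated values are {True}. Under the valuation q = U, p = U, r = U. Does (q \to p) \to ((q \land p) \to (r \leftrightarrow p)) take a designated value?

q \to p = U \to U = True  [min(1, 1−½+½)]
q \land p = U \land U = U
r \leftrightarrow p = U \leftrightarrow U = True
(q \land p) \to (r \leftrightarrow p) = U \to True = True
(q \to p) \to ((q \land p) \to (r \leftrightarrow p)) = True \to True = True
True ∈ {True}.

Yes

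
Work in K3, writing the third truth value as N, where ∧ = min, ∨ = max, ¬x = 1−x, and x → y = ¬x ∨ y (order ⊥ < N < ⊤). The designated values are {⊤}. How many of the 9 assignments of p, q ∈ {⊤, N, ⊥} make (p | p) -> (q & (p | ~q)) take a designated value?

Designated under: (p=⊤, q=⊤); (p=⊥, q=⊤); (p=⊥, q=N); (p=⊥, q=⊥).

4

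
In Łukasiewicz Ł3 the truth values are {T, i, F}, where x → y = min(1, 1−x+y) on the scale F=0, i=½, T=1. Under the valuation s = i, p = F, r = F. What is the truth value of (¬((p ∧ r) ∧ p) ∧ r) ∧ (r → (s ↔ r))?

p ∧ r = F ∧ F = F
(p ∧ r) ∧ p = F ∧ F = F
¬((p ∧ r) ∧ p) = ¬F = T
¬((p ∧ r) ∧ p) ∧ r = T ∧ F = F
s ↔ r = i ↔ F = i  [1 − |½−0|]
r → (s ↔ r) = F → i = T
(¬((p ∧ r) ∧ p) ∧ r) ∧ (r → (s ↔ r)) = F ∧ T = F

F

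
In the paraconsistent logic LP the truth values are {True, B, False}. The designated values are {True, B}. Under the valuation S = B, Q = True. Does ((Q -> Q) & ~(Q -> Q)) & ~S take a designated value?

No

Q -> Q = True -> True = True
Q -> Q = True -> True = True
~(Q -> Q) = ~True = False
(Q -> Q) & ~(Q -> Q) = True & False = False
~S = ~B = B
((Q -> Q) & ~(Q -> Q)) & ~S = False & B = False
False ∉ {True, B}.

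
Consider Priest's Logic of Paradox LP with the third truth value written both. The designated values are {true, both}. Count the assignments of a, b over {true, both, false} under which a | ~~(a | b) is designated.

Of the 9 assignments, 8 give a value in {true, both}.

8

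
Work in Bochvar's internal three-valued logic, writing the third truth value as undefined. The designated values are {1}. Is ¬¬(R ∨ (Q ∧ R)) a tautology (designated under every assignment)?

No

Countermodel: R=1, Q=undefined gives undefined, which is not designated.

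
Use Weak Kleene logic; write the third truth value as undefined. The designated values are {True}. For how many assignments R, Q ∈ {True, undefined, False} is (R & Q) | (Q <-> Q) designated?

Designated under: (R=True, Q=True); (R=True, Q=False); (R=False, Q=True); (R=False, Q=False).

4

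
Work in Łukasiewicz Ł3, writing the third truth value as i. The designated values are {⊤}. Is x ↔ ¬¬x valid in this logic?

Every assignment of x over {⊤, i, ⊥} gives a value in {⊤}.
In particular, with x=i: x ↔ ¬¬x = ⊤.

Yes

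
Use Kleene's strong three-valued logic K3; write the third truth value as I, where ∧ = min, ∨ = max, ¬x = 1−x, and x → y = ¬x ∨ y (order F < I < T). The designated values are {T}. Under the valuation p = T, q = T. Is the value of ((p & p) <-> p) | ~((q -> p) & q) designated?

p & p = T & T = T
(p & p) <-> p = T <-> T = T
q -> p = T -> T = T
(q -> p) & q = T & T = T
~((q -> p) & q) = ~T = F
((p & p) <-> p) | ~((q -> p) & q) = T | F = T
T ∈ {T}.

Yes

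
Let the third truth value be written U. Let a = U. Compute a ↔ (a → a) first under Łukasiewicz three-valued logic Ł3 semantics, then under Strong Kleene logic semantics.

In Łukasiewicz three-valued logic Ł3: a → a = U → U = True
a ↔ (a → a) = U ↔ True = U
In Strong Kleene logic: a → a = U → U = U  [¬U ∨ U]
a ↔ (a → a) = U ↔ U = U

U; U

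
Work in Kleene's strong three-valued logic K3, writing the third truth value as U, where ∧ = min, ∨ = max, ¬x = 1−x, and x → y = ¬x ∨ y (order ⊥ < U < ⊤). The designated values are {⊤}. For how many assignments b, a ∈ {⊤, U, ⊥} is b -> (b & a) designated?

4

Designated under: (b=⊤, a=⊤); (b=⊥, a=⊤); (b=⊥, a=U); (b=⊥, a=⊥).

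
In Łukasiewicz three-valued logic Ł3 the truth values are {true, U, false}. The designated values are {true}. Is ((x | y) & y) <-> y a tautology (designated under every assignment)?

Every assignment of x, y over {true, U, false} gives a value in {true}.
In particular, with x=U, y=U: ((x | y) & y) <-> y = true.

Yes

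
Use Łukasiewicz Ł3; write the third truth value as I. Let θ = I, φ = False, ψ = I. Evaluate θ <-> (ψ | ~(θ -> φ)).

θ -> φ = I -> False = I  [min(1, 1−½+0)]
~(θ -> φ) = ~I = I
ψ | ~(θ -> φ) = I | I = I
θ <-> (ψ | ~(θ -> φ)) = I <-> I = True

True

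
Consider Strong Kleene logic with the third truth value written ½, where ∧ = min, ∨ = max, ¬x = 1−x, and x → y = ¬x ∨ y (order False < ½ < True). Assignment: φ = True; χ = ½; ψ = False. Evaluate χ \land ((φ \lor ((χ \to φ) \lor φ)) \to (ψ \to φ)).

χ \to φ = ½ \to True = True
(χ \to φ) \lor φ = True \lor True = True
φ \lor ((χ \to φ) \lor φ) = True \lor True = True
ψ \to φ = False \to True = True
(φ \lor ((χ \to φ) \lor φ)) \to (ψ \to φ) = True \to True = True
χ \land ((φ \lor ((χ \to φ) \lor φ)) \to (ψ \to φ)) = ½ \land True = ½

½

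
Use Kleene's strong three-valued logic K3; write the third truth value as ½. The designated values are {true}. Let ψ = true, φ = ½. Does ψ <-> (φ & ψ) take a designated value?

φ & ψ = ½ & true = ½
ψ <-> (φ & ψ) = true <-> ½ = ½
½ ∉ {true}.

No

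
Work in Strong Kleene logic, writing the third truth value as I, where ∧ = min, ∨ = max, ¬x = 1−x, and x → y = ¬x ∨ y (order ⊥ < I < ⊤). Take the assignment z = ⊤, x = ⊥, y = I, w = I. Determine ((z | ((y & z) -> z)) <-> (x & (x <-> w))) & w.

y & z = I & ⊤ = I
(y & z) -> z = I -> ⊤ = ⊤  [~I | ⊤]
z | ((y & z) -> z) = ⊤ | ⊤ = ⊤
x <-> w = ⊥ <-> I = I
x & (x <-> w) = ⊥ & I = ⊥
(z | ((y & z) -> z)) <-> (x & (x <-> w)) = ⊤ <-> ⊥ = ⊥
((z | ((y & z) -> z)) <-> (x & (x <-> w))) & w = ⊥ & I = ⊥

⊥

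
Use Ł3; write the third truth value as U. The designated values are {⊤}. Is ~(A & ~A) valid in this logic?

No

Countermodel: A=U gives U, which is not designated.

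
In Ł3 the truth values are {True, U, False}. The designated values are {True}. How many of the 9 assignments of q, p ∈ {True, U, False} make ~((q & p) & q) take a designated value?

5

Of the 9 assignments, 5 give a value in {True}.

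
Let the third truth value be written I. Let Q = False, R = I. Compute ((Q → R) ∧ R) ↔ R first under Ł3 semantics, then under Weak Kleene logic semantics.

True; I

In Ł3: Q → R = False → I = True  [min(1, 1−0+½)]
(Q → R) ∧ R = True ∧ I = I
((Q → R) ∧ R) ↔ R = I ↔ I = True
In Weak Kleene logic: Q → R = False → I = I  [any arg is the third value ⇒ result is the third value]
(Q → R) ∧ R = I ∧ I = I
((Q → R) ∧ R) ↔ R = I ↔ I = I
They differ because Ł3 and Weak Kleene logic treat I differently under the binary connectives.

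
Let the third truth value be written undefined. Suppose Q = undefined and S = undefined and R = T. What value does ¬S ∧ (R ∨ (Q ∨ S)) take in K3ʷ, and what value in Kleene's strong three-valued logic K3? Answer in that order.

In K3ʷ: ¬S = ¬undefined = undefined
Q ∨ S = undefined ∨ undefined = undefined
R ∨ (Q ∨ S) = T ∨ undefined = undefined
¬S ∧ (R ∨ (Q ∨ S)) = undefined ∧ undefined = undefined
In Kleene's strong three-valued logic K3: ¬S = ¬undefined = undefined
Q ∨ S = undefined ∨ undefined = undefined
R ∨ (Q ∨ S) = T ∨ undefined = T
¬S ∧ (R ∨ (Q ∨ S)) = undefined ∧ T = undefined

undefined; undefined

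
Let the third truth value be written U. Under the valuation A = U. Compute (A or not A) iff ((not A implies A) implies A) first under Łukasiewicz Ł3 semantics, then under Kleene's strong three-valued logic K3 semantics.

In Łukasiewicz Ł3: not A = not U = U
A or not A = U or U = U
not A = not U = U
not A implies A = U implies U = True  [min(1, 1−½+½)]
(not A implies A) implies A = True implies U = U
(A or not A) iff ((not A implies A) implies A) = U iff U = True
In Kleene's strong three-valued logic K3: not A = not U = U
A or not A = U or U = U
not A = not U = U
not A implies A = U implies U = U
(not A implies A) implies A = U implies U = U
(A or not A) iff ((not A implies A) implies A) = U iff U = U
They differ because Łukasiewicz Ł3 and Kleene's strong three-valued logic K3 treat U differently under implication.

True; U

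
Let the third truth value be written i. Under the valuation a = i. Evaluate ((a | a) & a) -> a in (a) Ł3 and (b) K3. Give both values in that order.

In Ł3: a | a = i | i = i
(a | a) & a = i & i = i
((a | a) & a) -> a = i -> i = True  [min(1, 1−½+½)]
In K3: a | a = i | i = i
(a | a) & a = i & i = i
((a | a) & a) -> a = i -> i = i
They differ because Ł3 and K3 treat i differently under implication.

True; i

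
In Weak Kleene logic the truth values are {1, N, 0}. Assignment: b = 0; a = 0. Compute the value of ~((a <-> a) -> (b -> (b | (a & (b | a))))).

0

a <-> a = 0 <-> 0 = 1
b | a = 0 | 0 = 0
a & (b | a) = 0 & 0 = 0
b | (a & (b | a)) = 0 | 0 = 0
b -> (b | (a & (b | a))) = 0 -> 0 = 1
(a <-> a) -> (b -> (b | (a & (b | a)))) = 1 -> 1 = 1
~((a <-> a) -> (b -> (b | (a & (b | a))))) = ~1 = 0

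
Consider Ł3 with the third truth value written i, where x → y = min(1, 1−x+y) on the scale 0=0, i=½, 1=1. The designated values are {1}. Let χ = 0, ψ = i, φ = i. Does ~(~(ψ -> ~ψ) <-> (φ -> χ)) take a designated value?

~ψ = ~i = i
ψ -> ~ψ = i -> i = 1
~(ψ -> ~ψ) = ~1 = 0
φ -> χ = i -> 0 = i
~(ψ -> ~ψ) <-> (φ -> χ) = 0 <-> i = i
~(~(ψ -> ~ψ) <-> (φ -> χ)) = ~i = i
i ∉ {1}.

No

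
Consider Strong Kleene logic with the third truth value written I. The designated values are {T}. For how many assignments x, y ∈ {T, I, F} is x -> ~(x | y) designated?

3

Designated under: (x=F, y=T); (x=F, y=I); (x=F, y=F).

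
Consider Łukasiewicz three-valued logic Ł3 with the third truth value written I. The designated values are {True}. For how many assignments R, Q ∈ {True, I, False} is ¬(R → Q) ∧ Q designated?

Of the 9 assignments, 0 give a value in {True}.

0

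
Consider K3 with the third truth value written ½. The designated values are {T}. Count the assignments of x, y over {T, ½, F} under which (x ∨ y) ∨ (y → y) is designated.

7

Of the 9 assignments, 7 give a value in {T}.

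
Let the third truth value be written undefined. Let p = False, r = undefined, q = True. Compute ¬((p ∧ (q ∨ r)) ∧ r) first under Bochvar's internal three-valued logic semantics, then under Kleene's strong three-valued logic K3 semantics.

In Bochvar's internal three-valued logic: q ∨ r = True ∨ undefined = undefined
p ∧ (q ∨ r) = False ∧ undefined = undefined
(p ∧ (q ∨ r)) ∧ r = undefined ∧ undefined = undefined
¬((p ∧ (q ∨ r)) ∧ r) = ¬undefined = undefined
In Kleene's strong three-valued logic K3: q ∨ r = True ∨ undefined = True
p ∧ (q ∨ r) = False ∧ True = False
(p ∧ (q ∨ r)) ∧ r = False ∧ undefined = False
¬((p ∧ (q ∨ r)) ∧ r) = ¬False = True
They differ because Bochvar's internal three-valued logic and Kleene's strong three-valued logic K3 treat undefined differently under the binary connectives.

undefined; True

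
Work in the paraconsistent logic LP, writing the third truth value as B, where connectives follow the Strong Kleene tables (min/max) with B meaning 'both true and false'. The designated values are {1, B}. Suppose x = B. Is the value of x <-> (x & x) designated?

Yes

x & x = B & B = B
x <-> (x & x) = B <-> B = B
B ∈ {1, B}.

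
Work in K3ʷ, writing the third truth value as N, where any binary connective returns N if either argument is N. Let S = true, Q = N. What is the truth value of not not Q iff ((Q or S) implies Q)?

not Q = not N = N
not not Q = not N = N
Q or S = N or true = N
(Q or S) implies Q = N implies N = N  [any arg is the third value ⇒ result is the third value]
not not Q iff ((Q or S) implies Q) = N iff N = N

N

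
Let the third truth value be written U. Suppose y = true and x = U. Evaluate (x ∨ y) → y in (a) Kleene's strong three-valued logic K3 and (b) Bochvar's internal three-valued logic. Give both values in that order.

true; U

In Kleene's strong three-valued logic K3: x ∨ y = U ∨ true = true
(x ∨ y) → y = true → true = true
In Bochvar's internal three-valued logic: x ∨ y = U ∨ true = U
(x ∨ y) → y = U → true = U  [any arg is the third value ⇒ result is the third value]
They differ because Kleene's strong three-valued logic K3 and Bochvar's internal three-valued logic treat U differently under the binary connectives.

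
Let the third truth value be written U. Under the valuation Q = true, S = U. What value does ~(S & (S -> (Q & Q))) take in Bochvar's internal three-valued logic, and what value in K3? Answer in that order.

In Bochvar's internal three-valued logic: Q & Q = true & true = true
S -> (Q & Q) = U -> true = U  [any arg is the third value ⇒ result is the third value]
S & (S -> (Q & Q)) = U & U = U
~(S & (S -> (Q & Q))) = ~U = U
In K3: Q & Q = true & true = true
S -> (Q & Q) = U -> true = true
S & (S -> (Q & Q)) = U & true = U
~(S & (S -> (Q & Q))) = ~U = U

U; U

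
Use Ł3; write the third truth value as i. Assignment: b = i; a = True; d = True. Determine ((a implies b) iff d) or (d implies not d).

i

a implies b = True implies i = i  [min(1, 1−1+½)]
(a implies b) iff d = i iff True = i
not d = not True = False
d implies not d = True implies False = False
((a implies b) iff d) or (d implies not d) = i or False = i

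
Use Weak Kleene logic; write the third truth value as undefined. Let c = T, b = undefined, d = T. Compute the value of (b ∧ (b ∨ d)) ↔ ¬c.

undefined

b ∨ d = undefined ∨ T = undefined
b ∧ (b ∨ d) = undefined ∧ undefined = undefined
¬c = ¬T = F
(b ∧ (b ∨ d)) ↔ ¬c = undefined ↔ F = undefined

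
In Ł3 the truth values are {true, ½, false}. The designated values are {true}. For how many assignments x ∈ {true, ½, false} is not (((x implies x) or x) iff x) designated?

1

x=true: false ·
x=½: ½ ·
x=false: true ✓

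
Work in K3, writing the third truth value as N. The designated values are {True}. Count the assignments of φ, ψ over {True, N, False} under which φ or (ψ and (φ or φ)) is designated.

Designated under: (φ=True, ψ=True); (φ=True, ψ=N); (φ=True, ψ=False).

3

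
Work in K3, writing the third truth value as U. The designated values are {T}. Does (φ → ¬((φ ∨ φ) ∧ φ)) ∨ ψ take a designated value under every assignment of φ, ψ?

No

Countermodel: φ=T, ψ=U gives U, which is not designated.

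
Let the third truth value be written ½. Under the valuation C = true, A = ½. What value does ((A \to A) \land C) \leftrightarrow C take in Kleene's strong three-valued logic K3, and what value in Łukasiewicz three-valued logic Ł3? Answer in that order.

½; true

In Kleene's strong three-valued logic K3: A \to A = ½ \to ½ = ½  [\lnot ½ \lor ½]
(A \to A) \land C = ½ \land true = ½
((A \to A) \land C) \leftrightarrow C = ½ \leftrightarrow true = ½
In Łukasiewicz three-valued logic Ł3: A \to A = ½ \to ½ = true  [min(1, 1−½+½)]
(A \to A) \land C = true \land true = true
((A \to A) \land C) \leftrightarrow C = true \leftrightarrow true = true
They differ because Kleene's strong three-valued logic K3 and Łukasiewicz three-valued logic Ł3 treat ½ differently under implication.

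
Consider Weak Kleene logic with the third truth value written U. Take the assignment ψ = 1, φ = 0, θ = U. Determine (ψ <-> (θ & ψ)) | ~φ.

θ & ψ = U & 1 = U
ψ <-> (θ & ψ) = 1 <-> U = U
~φ = ~0 = 1
(ψ <-> (θ & ψ)) | ~φ = U | 1 = U

U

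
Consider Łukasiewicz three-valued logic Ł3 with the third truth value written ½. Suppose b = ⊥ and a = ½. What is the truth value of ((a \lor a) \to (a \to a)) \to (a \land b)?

⊥

a \lor a = ½ \lor ½ = ½
a \to a = ½ \to ½ = ⊤  [min(1, 1−½+½)]
(a \lor a) \to (a \to a) = ½ \to ⊤ = ⊤
a \land b = ½ \land ⊥ = ⊥
((a \lor a) \to (a \to a)) \to (a \land b) = ⊤ \to ⊥ = ⊥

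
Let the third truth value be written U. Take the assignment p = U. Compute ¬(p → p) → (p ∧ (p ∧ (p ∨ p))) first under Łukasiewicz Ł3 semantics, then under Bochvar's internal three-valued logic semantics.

1; U

In Łukasiewicz Ł3: p → p = U → U = 1  [min(1, 1−½+½)]
¬(p → p) = ¬1 = 0
p ∨ p = U ∨ U = U
p ∧ (p ∨ p) = U ∧ U = U
p ∧ (p ∧ (p ∨ p)) = U ∧ U = U
¬(p → p) → (p ∧ (p ∧ (p ∨ p))) = 0 → U = 1
In Bochvar's internal three-valued logic: p → p = U → U = U  [any arg is the third value ⇒ result is the third value]
¬(p → p) = ¬U = U
p ∨ p = U ∨ U = U
p ∧ (p ∨ p) = U ∧ U = U
p ∧ (p ∧ (p ∨ p)) = U ∧ U = U
¬(p → p) → (p ∧ (p ∧ (p ∨ p))) = U → U = U
They differ because Łukasiewicz Ł3 and Bochvar's internal three-valued logic treat U differently under the binary connectives.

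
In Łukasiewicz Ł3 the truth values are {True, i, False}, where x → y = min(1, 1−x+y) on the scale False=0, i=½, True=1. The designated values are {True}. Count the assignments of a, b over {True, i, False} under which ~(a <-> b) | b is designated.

Designated under: (a=True, b=True); (a=True, b=False); (a=i, b=True); (a=False, b=True).

4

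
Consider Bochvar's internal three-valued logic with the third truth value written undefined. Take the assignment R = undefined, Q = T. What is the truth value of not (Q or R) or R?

undefined

Q or R = T or undefined = undefined
not (Q or R) = not undefined = undefined
not (Q or R) or R = undefined or undefined = undefined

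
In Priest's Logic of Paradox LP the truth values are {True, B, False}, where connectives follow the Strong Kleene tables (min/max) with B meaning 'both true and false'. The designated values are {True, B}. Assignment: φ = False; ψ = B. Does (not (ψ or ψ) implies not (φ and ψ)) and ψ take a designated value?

Yes

ψ or ψ = B or B = B
not (ψ or ψ) = not B = B
φ and ψ = False and B = False
not (φ and ψ) = not False = True
not (ψ or ψ) implies not (φ and ψ) = B implies True = True  [not B or True]
(not (ψ or ψ) implies not (φ and ψ)) and ψ = True and B = B
B ∈ {True, B}.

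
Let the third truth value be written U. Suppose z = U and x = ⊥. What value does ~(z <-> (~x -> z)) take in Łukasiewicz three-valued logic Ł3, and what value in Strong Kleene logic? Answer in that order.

⊥; U

In Łukasiewicz three-valued logic Ł3: ~x = ~⊥ = ⊤
~x -> z = ⊤ -> U = U  [min(1, 1−1+½)]
z <-> (~x -> z) = U <-> U = ⊤
~(z <-> (~x -> z)) = ~⊤ = ⊥
In Strong Kleene logic: ~x = ~⊥ = ⊤
~x -> z = ⊤ -> U = U
z <-> (~x -> z) = U <-> U = U
~(z <-> (~x -> z)) = ~U = U
They differ because Łukasiewicz three-valued logic Ł3 and Strong Kleene logic treat U differently under implication.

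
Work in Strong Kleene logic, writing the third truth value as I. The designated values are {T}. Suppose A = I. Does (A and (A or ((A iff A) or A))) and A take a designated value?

A iff A = I iff I = I
(A iff A) or A = I or I = I
A or ((A iff A) or A) = I or I = I
A and (A or ((A iff A) or A)) = I and I = I
(A and (A or ((A iff A) or A))) and A = I and I = I
I ∉ {T}.

No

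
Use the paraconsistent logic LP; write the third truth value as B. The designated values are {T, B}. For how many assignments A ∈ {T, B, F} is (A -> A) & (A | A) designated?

A=T: T ✓
A=B: B ✓
A=F: F ·

2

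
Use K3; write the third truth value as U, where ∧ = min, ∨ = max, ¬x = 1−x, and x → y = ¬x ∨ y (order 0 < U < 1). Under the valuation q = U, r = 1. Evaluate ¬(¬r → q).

¬r = ¬1 = 0
¬r → q = 0 → U = 1  [¬0 ∨ U]
¬(¬r → q) = ¬1 = 0

0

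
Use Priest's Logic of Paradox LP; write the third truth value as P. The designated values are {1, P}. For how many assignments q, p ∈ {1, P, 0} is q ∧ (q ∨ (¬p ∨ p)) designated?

6

Of the 9 assignments, 6 give a value in {1, P}.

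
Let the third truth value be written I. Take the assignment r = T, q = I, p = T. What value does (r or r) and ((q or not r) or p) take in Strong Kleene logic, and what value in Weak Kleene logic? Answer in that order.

T; I

In Strong Kleene logic: r or r = T or T = T
not r = not T = F
q or not r = I or F = I
(q or not r) or p = I or T = T
(r or r) and ((q or not r) or p) = T and T = T
In Weak Kleene logic: r or r = T or T = T
not r = not T = F
q or not r = I or F = I
(q or not r) or p = I or T = I
(r or r) and ((q or not r) or p) = T and I = I
They differ because Strong Kleene logic and Weak Kleene logic treat I differently under the binary connectives.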